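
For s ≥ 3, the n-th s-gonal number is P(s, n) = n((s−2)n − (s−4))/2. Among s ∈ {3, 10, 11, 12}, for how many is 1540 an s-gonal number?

2

s = 3: P(3, 55) = 1540. ✓
s = 10: P(10, 20) = 1540. ✓
s = 11: P(11, 18) = 1395 and P(11, 19) = 1558; 1540 is not s-gonal.
s = 12: P(12, 17) = 1377 and P(12, 18) = 1548; 1540 is not s-gonal.
Hits: s ∈ {3, 10} → 2.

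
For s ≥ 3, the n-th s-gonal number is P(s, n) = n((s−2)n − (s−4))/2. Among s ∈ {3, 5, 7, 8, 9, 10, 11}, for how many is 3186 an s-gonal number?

2

s = 3: P(3, 79) = 3160 and P(3, 80) = 3240; 3186 is not s-gonal.
s = 5: P(5, 46) = 3151 and P(5, 47) = 3290; 3186 is not s-gonal.
s = 7: P(7, 36) = 3186. ✓
s = 8: P(8, 32) = 3008 and P(8, 33) = 3201; 3186 is not s-gonal.
s = 9: P(9, 30) = 3075 and P(9, 31) = 3286; 3186 is not s-gonal.
s = 10: P(10, 28) = 3052 and P(10, 29) = 3277; 3186 is not s-gonal.
s = 11: P(11, 27) = 3186. ✓
Hits: s ∈ {7, 11} → 2.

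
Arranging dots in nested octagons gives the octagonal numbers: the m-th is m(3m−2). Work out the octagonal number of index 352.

The 352nd octagonal number is n(3n−2) with n = 352.
352·(3·352 − 2) = 352·1054 = 371008.

371008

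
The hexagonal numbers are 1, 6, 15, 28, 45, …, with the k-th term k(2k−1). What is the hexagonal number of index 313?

195625

313·(2·313 − 1) = 313·625 = 195625.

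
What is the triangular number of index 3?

6

The 3rd triangular number is n(n+1)/2 with n = 3.
3·4/2 = 12/2 = 6.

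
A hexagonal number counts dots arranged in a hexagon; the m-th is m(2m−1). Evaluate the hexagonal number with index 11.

231

11·(2·11 − 1) = 11·21 = 231.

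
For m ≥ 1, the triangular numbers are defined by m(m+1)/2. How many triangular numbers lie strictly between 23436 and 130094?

The n-th triangular number is n(n+1)/2.
Smallest index with value > 23436: n = 217 (giving 23653).
Largest index with value < 130094: n = 509 (giving 129795).
Indices 217 through 509: 293 terms.

293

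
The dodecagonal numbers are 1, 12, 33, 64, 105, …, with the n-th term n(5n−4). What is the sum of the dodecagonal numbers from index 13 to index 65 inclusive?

456807

Σ i(5i−4) = 5Σi² − 4Σi over i = 13..65.
Σi = 2145 − 78 = 2067 and Σi² = 93665 − 650 = 93015.
5·93015 − 4·2067 = 456807.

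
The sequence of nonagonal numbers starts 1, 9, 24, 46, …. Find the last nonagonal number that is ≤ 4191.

Solve n(7n−5)/2 ≤ 4191 for integer n.
n = 34 gives 3961 ≤ 4191, while n = 35 gives 4200 > 4191; so the answer is 3961.

3961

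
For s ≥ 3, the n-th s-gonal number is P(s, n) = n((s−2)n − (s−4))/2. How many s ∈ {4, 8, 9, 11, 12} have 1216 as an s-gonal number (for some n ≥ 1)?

s = 4: P(4, 34) = 1156 and P(4, 35) = 1225; 1216 is not s-gonal.
s = 8: P(8, 20) = 1160 and P(8, 21) = 1281; 1216 is not s-gonal.
s = 9: P(9, 19) = 1216. ✓
s = 11: P(11, 16) = 1096 and P(11, 17) = 1241; 1216 is not s-gonal.
s = 12: P(12, 16) = 1216. ✓
Hits: s ∈ {9, 12} → 2.

2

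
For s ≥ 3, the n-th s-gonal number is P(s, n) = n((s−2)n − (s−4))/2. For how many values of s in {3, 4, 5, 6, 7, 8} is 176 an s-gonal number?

s = 3: P(3, 18) = 171 and P(3, 19) = 190; 176 is not s-gonal.
s = 4: P(4, 13) = 169 and P(4, 14) = 196; 176 is not s-gonal.
s = 5: P(5, 11) = 176. ✓
s = 6: P(6, 9) = 153 and P(6, 10) = 190; 176 is not s-gonal.
s = 7: P(7, 8) = 148 and P(7, 9) = 189; 176 is not s-gonal.
s = 8: P(8, 8) = 176. ✓
Hits: s ∈ {5, 8} → 2.

2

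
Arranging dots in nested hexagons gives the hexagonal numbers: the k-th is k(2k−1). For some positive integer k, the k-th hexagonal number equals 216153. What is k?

329

Set n(2n−1) = 216153, giving 2n² − n − 216153 = 0.
The discriminant is 1 + 8·216153 = 1729225, and √1729225 = 1315.
So n = (1 + 1315) / 4 = 1316/4 = 329.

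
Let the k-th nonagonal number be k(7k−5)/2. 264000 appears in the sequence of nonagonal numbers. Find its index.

Set n(7n−5)/2 = 264000, giving 7n² − 5n − 528000 = 0.
The discriminant is 25 + 56·264000 = 14784025, and √14784025 = 3845.
So n = (5 + 3845) / 14 = 3850/14 = 275.

275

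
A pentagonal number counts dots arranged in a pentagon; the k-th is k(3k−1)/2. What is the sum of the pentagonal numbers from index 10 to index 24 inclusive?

Σ i(3i−1)/2 = (3Σi² − Σi) / 2 over i = 10..24.
Σi = 300 − 45 = 255 and Σi² = 4900 − 285 = 4615.
(3·4615 − 1·255) / 2 = 13590/2 = 6795.

6795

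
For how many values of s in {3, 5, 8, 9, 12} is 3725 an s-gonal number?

s = 3: P(3, 85) = 3655 and P(3, 86) = 3741; 3725 is not s-gonal.
s = 5: P(5, 50) = 3725. ✓
s = 8: P(8, 35) = 3605 and P(8, 36) = 3816; 3725 is not s-gonal.
s = 9: P(9, 32) = 3504 and P(9, 33) = 3729; 3725 is not s-gonal.
s = 12: P(12, 27) = 3537 and P(12, 28) = 3808; 3725 is not s-gonal.
Hits: s ∈ {5} → 1.

1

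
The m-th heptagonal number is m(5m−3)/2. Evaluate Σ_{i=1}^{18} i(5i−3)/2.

Σ i(5i−3)/2 = (5Σi² − 3Σi) / 2 over i = 1..18.
Σi = 171 and Σi² = 2109.
(5·2109 − 3·171) / 2 = 10032/2 = 5016.

5016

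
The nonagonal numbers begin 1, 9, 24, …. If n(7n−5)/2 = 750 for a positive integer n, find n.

Set n(7n−5)/2 = 750, giving 7n² − 5n − 1500 = 0.
So n = (5 + 205) / 14 = 210/14 = 15.
Check: 15·(7·15 − 5)/2 = 750. ✓

15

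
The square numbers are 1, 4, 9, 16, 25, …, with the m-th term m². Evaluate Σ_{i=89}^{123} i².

396830

Σ_{i=89}^{123} i² = 627874 − 231044 = 396830.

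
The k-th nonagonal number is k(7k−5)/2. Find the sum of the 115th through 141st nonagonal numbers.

1545381

Σ i(7i−5)/2 = (7Σi² − 5Σi) / 2 over i = 115..141.
Σi = 10011 − 6555 = 3456 and Σi² = 944371 − 500365 = 444006.
(7·444006 − 5·3456) / 2 = 3090762/2 = 1545381.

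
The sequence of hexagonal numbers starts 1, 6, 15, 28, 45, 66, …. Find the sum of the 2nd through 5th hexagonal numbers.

Σ i(2i−1) = 2Σi² − Σi over i = 2..5.
Σi = 15 − 1 = 14 and Σi² = 55 − 1 = 54.
2·54 − 1·14 = 94.

94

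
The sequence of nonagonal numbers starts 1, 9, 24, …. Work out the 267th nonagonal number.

248844

267·(7·267 − 5)/2 = 267·1864/2 = 267·932 = 248844.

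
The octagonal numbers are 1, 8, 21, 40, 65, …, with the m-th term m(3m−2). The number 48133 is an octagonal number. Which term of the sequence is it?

Set n(3n−2) = 48133, giving 3n² − 2n − 48133 = 0.
The discriminant is 4 + 12·48133 = 577600, and √577600 = 760.
So n = (2 + 760) / 6 = 762/6 = 127.

127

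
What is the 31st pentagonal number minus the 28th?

264

31·(3·31 − 1)/2 = 1426 and 28·(3·28 − 1)/2 = 1162.
Difference: 1426 − 1162 = 264.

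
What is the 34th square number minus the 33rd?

n² − (n−1)² = 2n − 1, so 34² − 33² = 2·34 − 1 = 67.

67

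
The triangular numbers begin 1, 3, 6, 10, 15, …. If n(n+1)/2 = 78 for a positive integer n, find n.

12

Set n(n+1)/2 = 78, giving n² + n − 156 = 0.
So n = (-1 + 25) / 2 = 24/2 = 12.
Check: 12·13/2 = 78. ✓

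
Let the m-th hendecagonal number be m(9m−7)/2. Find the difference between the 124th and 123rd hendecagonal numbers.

Consecutive hendecagonal numbers differ by 9n − 8: here 9·124 − 8 = 1108.

1108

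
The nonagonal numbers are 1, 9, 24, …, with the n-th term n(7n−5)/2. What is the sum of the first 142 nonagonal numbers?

3350490

Σ i(7i−5)/2 = (7Σi² − 5Σi) / 2 over i = 1..142.
Σi = 10153 and Σi² = 964535.
(7·964535 − 5·10153) / 2 = 6700980/2 = 3350490.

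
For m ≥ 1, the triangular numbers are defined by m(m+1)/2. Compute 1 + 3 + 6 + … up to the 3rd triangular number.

10

Σ i(i+1)/2 = (Σi² + Σi) / 2 over i = 1..3.
Σi = 6 and Σi² = 14.
(1·14 + 1·6) / 2 = 20/2 = 10.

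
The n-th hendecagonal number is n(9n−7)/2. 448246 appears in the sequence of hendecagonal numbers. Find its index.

316

Set n(9n−7)/2 = 448246, giving 9n² − 7n − 896492 = 0.
The discriminant is 49 + 72·448246 = 32273761, and √32273761 = 5681.
So n = (7 + 5681) / 18 = 5688/18 = 316.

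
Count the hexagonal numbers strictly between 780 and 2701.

The n-th hexagonal number is n(2n−1).
Smallest index with value > 780: n = 21 (giving 861).
Largest index with value < 2701: n = 36 (giving 2556).
Indices 21 through 36: 16 terms.

16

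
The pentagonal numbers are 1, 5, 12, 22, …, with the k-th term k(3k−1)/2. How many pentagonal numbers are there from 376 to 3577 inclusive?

The n-th pentagonal number is n(3n−1)/2.
Smallest index with value ≥ 376: n = 16 (giving 376).
Largest index with value ≤ 3577: n = 49 (giving 3577).
Indices 16 through 49: 34 terms.

34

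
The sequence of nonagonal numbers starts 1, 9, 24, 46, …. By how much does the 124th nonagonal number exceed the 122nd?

1717

124·(7·124 − 5)/2 = 53506 and 122·(7·122 − 5)/2 = 51789.
Difference: 53506 − 51789 = 1717.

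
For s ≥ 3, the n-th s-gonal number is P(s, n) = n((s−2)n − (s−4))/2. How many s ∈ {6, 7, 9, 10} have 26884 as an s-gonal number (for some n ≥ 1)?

2

s = 6: P(6, 116) = 26796 and P(6, 117) = 27261; 26884 is not s-gonal.
s = 7: P(7, 104) = 26884. ✓
s = 9: P(9, 88) = 26884. ✓
s = 10: P(10, 82) = 26650 and P(10, 83) = 27307; 26884 is not s-gonal.
Hits: s ∈ {7, 9} → 2.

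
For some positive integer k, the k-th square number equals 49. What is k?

We need n² = 49, so n = √49 = 7.
Check: 7² = 49. ✓

7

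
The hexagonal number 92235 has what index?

Set n(2n−1) = 92235, giving 2n² − n − 92235 = 0.
The discriminant is 1 + 8·92235 = 737881, and √737881 = 859.
So n = (1 + 859) / 4 = 860/4 = 215.

215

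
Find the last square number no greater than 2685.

Solve n² ≤ 2685 for integer n.
n = 51 gives 2601 ≤ 2685, while n = 52 gives 2704 > 2685; so the answer is 2601.

2601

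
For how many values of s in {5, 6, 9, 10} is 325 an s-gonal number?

s = 5: P(5, 14) = 287 and P(5, 15) = 330; 325 is not s-gonal.
s = 6: P(6, 13) = 325. ✓
s = 9: P(9, 10) = 325. ✓
s = 10: P(10, 9) = 297 and P(10, 10) = 370; 325 is not s-gonal.
Hits: s ∈ {6, 9} → 2.

2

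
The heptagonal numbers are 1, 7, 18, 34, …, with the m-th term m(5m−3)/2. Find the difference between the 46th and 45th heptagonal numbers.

Consecutive heptagonal numbers differ by 5n − 4: here 5·46 − 4 = 226.

226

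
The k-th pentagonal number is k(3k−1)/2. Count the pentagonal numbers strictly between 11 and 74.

5

The n-th pentagonal number is n(3n−1)/2.
Smallest index with value > 11: n = 3 (giving 12).
Largest index with value < 74: n = 7 (giving 70).
Indices 3 through 7: 5 terms.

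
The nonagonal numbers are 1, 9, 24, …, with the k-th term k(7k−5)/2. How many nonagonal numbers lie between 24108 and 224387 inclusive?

170

The n-th nonagonal number is n(7n−5)/2.
Smallest index with value ≥ 24108: n = 84 (giving 24486).
Largest index with value ≤ 224387: n = 253 (giving 223399).
Indices 84 through 253: 170 terms.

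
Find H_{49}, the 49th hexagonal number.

4753

The 49th hexagonal number is n(2n−1) with n = 49.
49·(2·49 − 1) = 49·97 = 4753.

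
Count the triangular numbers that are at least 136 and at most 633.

20

The n-th triangular number is n(n+1)/2.
Smallest index with value ≥ 136: n = 16 (giving 136).
Largest index with value ≤ 633: n = 35 (giving 630).
Indices 16 through 35: 20 terms.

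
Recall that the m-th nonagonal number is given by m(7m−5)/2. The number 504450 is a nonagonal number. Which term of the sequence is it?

Set n(7n−5)/2 = 504450, giving 7n² − 5n − 1008900 = 0.
So n = (5 + 5315) / 14 = 5320/14 = 380.

380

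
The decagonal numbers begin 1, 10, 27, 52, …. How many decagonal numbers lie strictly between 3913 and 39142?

The n-th decagonal number is n(4n−3).
Smallest index with value > 3913: n = 32 (giving 4000).
Largest index with value < 39142: n = 99 (giving 38907).
Indices 32 through 99: 68 terms.

68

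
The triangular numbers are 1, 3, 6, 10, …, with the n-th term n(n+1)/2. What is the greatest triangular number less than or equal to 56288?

Solve n(n+1)/2 ≤ 56288 for integer n.
n = 335 gives 56280 ≤ 56288, while n = 336 gives 56616 > 56288; so the answer is 56280.

56280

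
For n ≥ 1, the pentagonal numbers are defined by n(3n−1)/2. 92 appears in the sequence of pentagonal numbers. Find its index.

Set n(3n−1)/2 = 92, giving 3n² − n − 184 = 0.
So n = (1 + 47) / 6 = 48/6 = 8.
Check: 8·(3·8 − 1)/2 = 92. ✓

8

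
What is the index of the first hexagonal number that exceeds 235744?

344

Solve n(2n−1) > 235744 for integer n.
The largest n with value ≤ 235744 is 343 (since 234955 ≤ 235744 < 236328), so the first above is n = 344, value 236328.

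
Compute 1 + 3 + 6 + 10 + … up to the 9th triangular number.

165

Σ i(i+1)/2 = (Σi² + Σi) / 2 over i = 1..9.
Σi = 45 and Σi² = 285.
(1·285 + 1·45) / 2 = 330/2 = 165.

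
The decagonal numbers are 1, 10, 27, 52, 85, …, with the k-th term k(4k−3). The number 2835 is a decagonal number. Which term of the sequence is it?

27

Set n(4n−3) = 2835, giving 4n² − 3n − 2835 = 0.
The discriminant is 9 + 16·2835 = 45369, and √45369 = 213.
So n = (3 + 213) / 8 = 216/8 = 27.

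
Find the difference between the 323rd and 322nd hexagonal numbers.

1289

Consecutive hexagonal numbers differ by 4n − 3: here 4·323 − 3 = 1289.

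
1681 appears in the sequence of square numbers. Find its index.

41

We need n² = 1681, so n = √1681 = 41.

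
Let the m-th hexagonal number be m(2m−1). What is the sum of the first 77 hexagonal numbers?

Σ i(2i−1) = 2Σi² − Σi over i = 1..77.
Σi = 3003 and Σi² = 155155.
2·155155 − 1·3003 = 307307.

307307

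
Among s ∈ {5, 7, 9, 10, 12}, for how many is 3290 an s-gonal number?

1

s = 5: P(5, 47) = 3290. ✓
s = 7: P(7, 36) = 3186 and P(7, 37) = 3367; 3290 is not s-gonal.
s = 9: P(9, 31) = 3286 and P(9, 32) = 3504; 3290 is not s-gonal.
s = 10: P(10, 29) = 3277 and P(10, 30) = 3510; 3290 is not s-gonal.
s = 12: P(12, 26) = 3276 and P(12, 27) = 3537; 3290 is not s-gonal.
Hits: s ∈ {5} → 1.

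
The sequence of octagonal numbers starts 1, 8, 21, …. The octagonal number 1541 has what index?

Set n(3n−2) = 1541, giving 3n² − 2n − 1541 = 0.
So n = (2 + 136) / 6 = 138/6 = 23.

23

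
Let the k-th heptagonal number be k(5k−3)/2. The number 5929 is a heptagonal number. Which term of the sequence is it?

Set n(5n−3)/2 = 5929, giving 5n² − 3n − 11858 = 0.
The discriminant is 9 + 40·5929 = 237169, and √237169 = 487.
So n = (3 + 487) / 10 = 490/10 = 49.

49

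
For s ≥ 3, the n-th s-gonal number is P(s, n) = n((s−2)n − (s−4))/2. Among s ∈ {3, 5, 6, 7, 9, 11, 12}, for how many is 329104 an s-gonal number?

s = 3: P(3, 810) = 328455 and P(3, 811) = 329266; 329104 is not s-gonal.
s = 5: P(5, 468) = 328302 and P(5, 469) = 329707; 329104 is not s-gonal.
s = 6: P(6, 405) = 327645 and P(6, 406) = 329266; 329104 is not s-gonal.
s = 7: P(7, 363) = 328878 and P(7, 364) = 330694; 329104 is not s-gonal.
s = 9: P(9, 307) = 329104. ✓
s = 11: P(11, 270) = 327105 and P(11, 271) = 329536; 329104 is not s-gonal.
s = 12: P(12, 256) = 326656 and P(12, 257) = 329217; 329104 is not s-gonal.
Hits: s ∈ {9} → 1.

1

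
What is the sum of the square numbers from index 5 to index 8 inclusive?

Σ_{i=5}^{8} i² = 204 − 30 = 174.

174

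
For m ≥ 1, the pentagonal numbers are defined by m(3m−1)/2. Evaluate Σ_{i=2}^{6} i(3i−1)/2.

Σ i(3i−1)/2 = (3Σi² − Σi) / 2 over i = 2..6.
Σi = 21 − 1 = 20 and Σi² = 91 − 1 = 90.
(3·90 − 1·20) / 2 = 250/2 = 125.

125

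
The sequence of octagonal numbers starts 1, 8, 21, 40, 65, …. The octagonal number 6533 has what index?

Set n(3n−2) = 6533, giving 3n² − 2n − 6533 = 0.
The discriminant is 4 + 12·6533 = 78400, and √78400 = 280.
So n = (2 + 280) / 6 = 282/6 = 47.
Check: 47·(3·47 − 2) = 6533. ✓

47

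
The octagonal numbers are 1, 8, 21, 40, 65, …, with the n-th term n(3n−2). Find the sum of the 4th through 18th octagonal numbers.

Σ i(3i−2) = 3Σi² − 2Σi over i = 4..18.
Σi = 171 − 6 = 165 and Σi² = 2109 − 14 = 2095.
3·2095 − 2·165 = 5955.

5955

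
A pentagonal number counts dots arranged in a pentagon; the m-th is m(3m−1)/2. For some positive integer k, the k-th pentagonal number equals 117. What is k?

9

Set n(3n−1)/2 = 117, giving 3n² − n − 234 = 0.
The discriminant is 1 + 24·117 = 2809, and √2809 = 53.
So n = (1 + 53) / 6 = 54/6 = 9.
Check: 9·(3·9 − 1)/2 = 117. ✓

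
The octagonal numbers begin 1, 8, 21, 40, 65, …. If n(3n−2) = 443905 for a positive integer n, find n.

385

Set n(3n−2) = 443905, giving 3n² − 2n − 443905 = 0.
The discriminant is 4 + 12·443905 = 5326864, and √5326864 = 2308.
So n = (2 + 2308) / 6 = 2310/6 = 385.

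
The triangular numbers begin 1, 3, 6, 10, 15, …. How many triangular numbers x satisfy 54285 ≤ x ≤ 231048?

351

The n-th triangular number is n(n+1)/2.
Smallest index with value ≥ 54285: n = 329 (giving 54285).
Largest index with value ≤ 231048: n = 679 (giving 230860).
Indices 329 through 679: 351 terms.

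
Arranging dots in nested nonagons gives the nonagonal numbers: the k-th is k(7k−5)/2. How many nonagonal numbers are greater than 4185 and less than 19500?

The n-th nonagonal number is n(7n−5)/2.
Smallest index with value > 4185: n = 35 (giving 4200).
Largest index with value < 19500: n = 74 (giving 18981).
Indices 35 through 74: 40 terms.

40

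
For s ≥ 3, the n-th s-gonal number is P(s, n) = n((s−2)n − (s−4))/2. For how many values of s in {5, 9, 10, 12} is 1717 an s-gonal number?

1

s = 5: P(5, 34) = 1717. ✓
s = 9: P(9, 22) = 1639 and P(9, 23) = 1794; 1717 is not s-gonal.
s = 10: P(10, 21) = 1701 and P(10, 22) = 1870; 1717 is not s-gonal.
s = 12: P(12, 18) = 1548 and P(12, 19) = 1729; 1717 is not s-gonal.
Hits: s ∈ {5} → 1.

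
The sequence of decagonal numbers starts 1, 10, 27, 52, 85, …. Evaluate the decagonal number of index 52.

10660

The 52nd decagonal number is n(4n−3) with n = 52.
52·(4·52 − 3) = 52·205 = 10660.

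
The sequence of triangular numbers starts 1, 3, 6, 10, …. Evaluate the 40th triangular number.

The 40th triangular number is n(n+1)/2 with n = 40.
40·41/2 = 1640/2 = 820.

820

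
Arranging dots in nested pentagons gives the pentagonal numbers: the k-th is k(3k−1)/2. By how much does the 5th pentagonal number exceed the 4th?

Consecutive pentagonal numbers differ by 3n − 2: here 3·5 − 2 = 13.

13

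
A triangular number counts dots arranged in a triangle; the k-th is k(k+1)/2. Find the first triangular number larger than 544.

561

Solve n(n+1)/2 > 544 for integer n.
The largest n with value ≤ 544 is 32 (since 528 ≤ 544 < 561), so the first above is n = 33, value 561.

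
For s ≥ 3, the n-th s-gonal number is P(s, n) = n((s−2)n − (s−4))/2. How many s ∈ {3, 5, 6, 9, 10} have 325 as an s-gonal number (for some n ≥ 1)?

3

s = 3: P(3, 25) = 325. ✓
s = 5: P(5, 14) = 287 and P(5, 15) = 330; 325 is not s-gonal.
s = 6: P(6, 13) = 325. ✓
s = 9: P(9, 10) = 325. ✓
s = 10: P(10, 9) = 297 and P(10, 10) = 370; 325 is not s-gonal.
Hits: s ∈ {3, 6, 9} → 3.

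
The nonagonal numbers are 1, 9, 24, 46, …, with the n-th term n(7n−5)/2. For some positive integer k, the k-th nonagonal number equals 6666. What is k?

Set n(7n−5)/2 = 6666, giving 7n² − 5n − 13332 = 0.
The discriminant is 25 + 56·6666 = 373321, and √373321 = 611.
So n = (5 + 611) / 14 = 616/14 = 44.
Check: 44·(7·44 − 5)/2 = 6666. ✓

44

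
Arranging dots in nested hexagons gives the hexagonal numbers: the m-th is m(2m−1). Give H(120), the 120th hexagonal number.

The 120th hexagonal number is n(2n−1) with n = 120.
120·(2·120 − 1) = 120·239 = 28680.

28680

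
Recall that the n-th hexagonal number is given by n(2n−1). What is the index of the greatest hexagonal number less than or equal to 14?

2

Solve n(2n−1) ≤ 14 for integer n.
n = 2 gives 6 ≤ 14, while n = 3 gives 15 > 14; so the answer is index 2.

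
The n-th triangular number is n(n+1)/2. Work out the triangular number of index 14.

105

14·15/2 = 210/2 = 105.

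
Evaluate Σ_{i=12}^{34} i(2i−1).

25829

Σ i(2i−1) = 2Σi² − Σi over i = 12..34.
Σi = 595 − 66 = 529 and Σi² = 13685 − 506 = 13179.
2·13179 − 1·529 = 25829.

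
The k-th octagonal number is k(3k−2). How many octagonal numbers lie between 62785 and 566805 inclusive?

291

The n-th octagonal number is n(3n−2).
Smallest index with value ≥ 62785: n = 145 (giving 62785).
Largest index with value ≤ 566805: n = 435 (giving 566805).
Indices 145 through 435: 291 terms.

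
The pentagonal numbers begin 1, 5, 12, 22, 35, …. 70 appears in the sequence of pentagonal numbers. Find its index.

7

Set n(3n−1)/2 = 70, giving 3n² − n − 140 = 0.
The discriminant is 1 + 24·70 = 1681, and √1681 = 41.
So n = (1 + 41) / 6 = 42/6 = 7.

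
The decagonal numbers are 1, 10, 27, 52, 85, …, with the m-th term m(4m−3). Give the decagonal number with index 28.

The 28th decagonal number is n(4n−3) with n = 28.
28·(4·28 − 3) = 28·109 = 3052.

3052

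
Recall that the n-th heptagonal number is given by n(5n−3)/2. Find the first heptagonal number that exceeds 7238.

7480

Solve n(5n−3)/2 > 7238 for integer n.
The largest n with value ≤ 7238 is 54 (since 7209 ≤ 7238 < 7480), so the first above is n = 55, value 7480.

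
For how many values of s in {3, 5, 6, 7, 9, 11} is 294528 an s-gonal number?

2

s = 3: P(3, 767) = 294528. ✓
s = 5: P(5, 443) = 294152 and P(5, 444) = 295482; 294528 is not s-gonal.
s = 6: P(6, 384) = 294528. ✓
s = 7: P(7, 343) = 293608 and P(7, 344) = 295324; 294528 is not s-gonal.
s = 9: P(9, 290) = 293625 and P(9, 291) = 295656; 294528 is not s-gonal.
s = 11: P(11, 256) = 294016 and P(11, 257) = 296321; 294528 is not s-gonal.
Hits: s ∈ {3, 6} → 2.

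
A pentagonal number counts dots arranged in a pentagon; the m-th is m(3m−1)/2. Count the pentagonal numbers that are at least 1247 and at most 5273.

31

The n-th pentagonal number is n(3n−1)/2.
Smallest index with value ≥ 1247: n = 29 (giving 1247).
Largest index with value ≤ 5273: n = 59 (giving 5192).
Indices 29 through 59: 31 terms.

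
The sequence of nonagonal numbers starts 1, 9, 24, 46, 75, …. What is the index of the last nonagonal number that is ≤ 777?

15

Solve n(7n−5)/2 ≤ 777 for integer n.
n = 15 gives 750 ≤ 777, while n = 16 gives 856 > 777; so the answer is index 15.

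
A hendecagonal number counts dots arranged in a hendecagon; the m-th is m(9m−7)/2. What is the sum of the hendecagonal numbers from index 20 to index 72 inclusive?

Σ i(9i−7)/2 = (9Σi² − 7Σi) / 2 over i = 20..72.
Σi = 2628 − 190 = 2438 and Σi² = 127020 − 2470 = 124550.
(9·124550 − 7·2438) / 2 = 1103884/2 = 551942.

551942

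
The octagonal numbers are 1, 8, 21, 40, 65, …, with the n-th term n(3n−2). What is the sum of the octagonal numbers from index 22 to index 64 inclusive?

Σ i(3i−2) = 3Σi² − 2Σi over i = 22..64.
Σi = 2080 − 231 = 1849 and Σi² = 89440 − 3311 = 86129.
3·86129 − 2·1849 = 254689.

254689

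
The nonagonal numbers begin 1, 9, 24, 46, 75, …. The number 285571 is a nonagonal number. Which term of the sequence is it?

Set n(7n−5)/2 = 285571, giving 7n² − 5n − 571142 = 0.
The discriminant is 25 + 56·285571 = 15992001, and √15992001 = 3999.
So n = (5 + 3999) / 14 = 4004/14 = 286.

286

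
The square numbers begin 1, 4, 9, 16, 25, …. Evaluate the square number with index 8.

64

8² = 64.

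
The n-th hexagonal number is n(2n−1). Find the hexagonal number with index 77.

77·(2·77 − 1) = 77·153 = 11781.

11781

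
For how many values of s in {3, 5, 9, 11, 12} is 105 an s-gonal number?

s = 3: P(3, 14) = 105. ✓
s = 5: P(5, 8) = 92 and P(5, 9) = 117; 105 is not s-gonal.
s = 9: P(9, 5) = 75 and P(9, 6) = 111; 105 is not s-gonal.
s = 11: P(11, 5) = 95 and P(11, 6) = 141; 105 is not s-gonal.
s = 12: P(12, 5) = 105. ✓
Hits: s ∈ {3, 12} → 2.

2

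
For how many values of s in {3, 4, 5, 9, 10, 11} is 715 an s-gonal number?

s = 3: P(3, 37) = 703 and P(3, 38) = 741; 715 is not s-gonal.
s = 4: P(4, 26) = 676 and P(4, 27) = 729; 715 is not s-gonal.
s = 5: P(5, 22) = 715. ✓
s = 9: P(9, 14) = 651 and P(9, 15) = 750; 715 is not s-gonal.
s = 10: P(10, 13) = 637 and P(10, 14) = 742; 715 is not s-gonal.
s = 11: P(11, 13) = 715. ✓
Hits: s ∈ {5, 11} → 2.

2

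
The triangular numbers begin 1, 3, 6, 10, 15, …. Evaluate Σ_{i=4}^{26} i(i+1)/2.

3266

Σ i(i+1)/2 = (Σi² + Σi) / 2 over i = 4..26.
Σi = 351 − 6 = 345 and Σi² = 6201 − 14 = 6187.
(1·6187 + 1·345) / 2 = 6532/2 = 3266.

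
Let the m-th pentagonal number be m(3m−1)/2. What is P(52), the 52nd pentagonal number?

The 52nd pentagonal number is n(3n−1)/2 with n = 52.
52·(3·52 − 1)/2 = 52·155/2 = 4030.

4030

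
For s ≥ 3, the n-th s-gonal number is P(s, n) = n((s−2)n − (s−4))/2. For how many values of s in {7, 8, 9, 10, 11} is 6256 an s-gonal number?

s = 7: P(7, 50) = 6175 and P(7, 51) = 6426; 6256 is not s-gonal.
s = 8: P(8, 46) = 6256. ✓
s = 9: P(9, 42) = 6069 and P(9, 43) = 6364; 6256 is not s-gonal.
s = 10: P(10, 39) = 5967 and P(10, 40) = 6280; 6256 is not s-gonal.
s = 11: P(11, 37) = 6031 and P(11, 38) = 6365; 6256 is not s-gonal.
Hits: s ∈ {8} → 1.

1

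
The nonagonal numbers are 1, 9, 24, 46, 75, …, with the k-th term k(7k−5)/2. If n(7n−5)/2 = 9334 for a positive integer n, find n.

Set n(7n−5)/2 = 9334, giving 7n² − 5n − 18668 = 0.
So n = (5 + 723) / 14 = 728/14 = 52.

52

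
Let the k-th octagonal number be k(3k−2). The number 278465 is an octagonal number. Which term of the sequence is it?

305

Set n(3n−2) = 278465, giving 3n² − 2n − 278465 = 0.
The discriminant is 4 + 12·278465 = 3341584, and √3341584 = 1828.
So n = (2 + 1828) / 6 = 1830/6 = 305.
Check: 305·(3·305 − 2) = 278465. ✓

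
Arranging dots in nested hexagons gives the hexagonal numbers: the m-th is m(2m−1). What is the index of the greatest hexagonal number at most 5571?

53

Solve n(2n−1) ≤ 5571 for integer n.
n = 53 gives 5565 ≤ 5571, while n = 54 gives 5778 > 5571; so the answer is index 53.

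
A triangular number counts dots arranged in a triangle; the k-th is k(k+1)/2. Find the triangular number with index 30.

30·31/2 = 930/2 = 465.

465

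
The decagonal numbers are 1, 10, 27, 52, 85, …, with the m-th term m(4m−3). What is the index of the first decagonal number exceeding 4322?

34

Solve n(4n−3) > 4322 for integer n.
The largest n with value ≤ 4322 is 33 (since 4257 ≤ 4322 < 4522), so the first above is n = 34, value 4522.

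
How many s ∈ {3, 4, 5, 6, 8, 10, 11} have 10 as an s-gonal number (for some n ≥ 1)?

s = 3: P(3, 4) = 10. ✓
s = 4: P(4, 3) = 9 and P(4, 4) = 16; 10 is not s-gonal.
s = 5: P(5, 2) = 5 and P(5, 3) = 12; 10 is not s-gonal.
s = 6: P(6, 2) = 6 and P(6, 3) = 15; 10 is not s-gonal.
s = 8: P(8, 2) = 8 and P(8, 3) = 21; 10 is not s-gonal.
s = 10: P(10, 2) = 10. ✓
s = 11: P(11, 1) = 1 and P(11, 2) = 11; 10 is not s-gonal.
Hits: s ∈ {3, 10} → 2.

2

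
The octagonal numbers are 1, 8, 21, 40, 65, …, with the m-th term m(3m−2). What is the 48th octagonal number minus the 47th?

283

Consecutive octagonal numbers differ by 6n − 5: here 6·48 − 5 = 283.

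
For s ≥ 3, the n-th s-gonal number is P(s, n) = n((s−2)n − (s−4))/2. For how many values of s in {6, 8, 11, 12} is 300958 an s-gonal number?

1

s = 6: P(6, 388) = 300700 and P(6, 389) = 302253; 300958 is not s-gonal.
s = 8: P(8, 317) = 300833 and P(8, 318) = 302736; 300958 is not s-gonal.
s = 11: P(11, 259) = 300958. ✓
s = 12: P(12, 245) = 299145 and P(12, 246) = 301596; 300958 is not s-gonal.
Hits: s ∈ {11} → 1.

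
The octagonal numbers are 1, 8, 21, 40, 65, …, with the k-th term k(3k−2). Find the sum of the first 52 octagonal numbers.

Σ i(3i−2) = 3Σi² − 2Σi over i = 1..52.
Σi = 1378 and Σi² = 48230.
3·48230 − 2·1378 = 141934.

141934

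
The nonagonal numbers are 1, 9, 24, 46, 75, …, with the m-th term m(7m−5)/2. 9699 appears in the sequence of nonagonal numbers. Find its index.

Set n(7n−5)/2 = 9699, giving 7n² − 5n − 19398 = 0.
So n = (5 + 737) / 14 = 742/14 = 53.

53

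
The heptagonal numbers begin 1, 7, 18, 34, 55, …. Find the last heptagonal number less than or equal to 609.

Solve n(5n−3)/2 ≤ 609 for integer n.
n = 15 gives 540 ≤ 609, while n = 16 gives 616 > 609; so the answer is 540.

540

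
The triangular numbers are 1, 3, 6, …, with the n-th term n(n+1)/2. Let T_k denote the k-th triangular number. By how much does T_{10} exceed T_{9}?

10

Consecutive triangular numbers differ by n: T_{10} − T_{9} = 10.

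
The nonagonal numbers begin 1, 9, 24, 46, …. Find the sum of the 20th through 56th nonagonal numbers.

198246

Σ i(7i−5)/2 = (7Σi² − 5Σi) / 2 over i = 20..56.
Σi = 1596 − 190 = 1406 and Σi² = 60116 − 2470 = 57646.
(7·57646 − 5·1406) / 2 = 396492/2 = 198246.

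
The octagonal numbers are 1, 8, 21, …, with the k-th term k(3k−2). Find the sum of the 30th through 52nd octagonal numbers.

117139

Σ i(3i−2) = 3Σi² − 2Σi over i = 30..52.
Σi = 1378 − 435 = 943 and Σi² = 48230 − 8555 = 39675.
3·39675 − 2·943 = 117139.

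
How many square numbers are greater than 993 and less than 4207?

The n-th square number is n².
Smallest index with value > 993: n = 32 (giving 1024).
Largest index with value < 4207: n = 64 (giving 4096).
Indices 32 through 64: 33 terms.

33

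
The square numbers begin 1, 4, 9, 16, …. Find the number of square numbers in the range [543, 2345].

The n-th square number is n².
Smallest index with value ≥ 543: n = 24 (giving 576).
Largest index with value ≤ 2345: n = 48 (giving 2304).
Indices 24 through 48: 25 terms.

25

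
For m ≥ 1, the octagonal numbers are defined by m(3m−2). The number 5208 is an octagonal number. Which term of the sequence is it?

Set n(3n−2) = 5208, giving 3n² − 2n − 5208 = 0.
The discriminant is 4 + 12·5208 = 62500, and √62500 = 250.
So n = (2 + 250) / 6 = 252/6 = 42.

42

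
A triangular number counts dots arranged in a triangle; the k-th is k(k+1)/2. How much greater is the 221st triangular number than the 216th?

1095

221·222/2 = 24531 and 216·217/2 = 23436.
Difference: 24531 − 23436 = 1095.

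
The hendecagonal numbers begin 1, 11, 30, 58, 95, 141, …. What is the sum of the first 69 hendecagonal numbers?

Σ i(9i−7)/2 = (9Σi² − 7Σi) / 2 over i = 1..69.
Σi = 2415 and Σi² = 111895.
(9·111895 − 7·2415) / 2 = 990150/2 = 495075.

495075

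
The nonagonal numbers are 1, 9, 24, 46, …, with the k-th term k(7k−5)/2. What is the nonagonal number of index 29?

2871

29·(7·29 − 5)/2 = 29·198/2 = 29·99 = 2871.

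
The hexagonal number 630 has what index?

Set n(2n−1) = 630, giving 2n² − n − 630 = 0.
The discriminant is 1 + 8·630 = 5041, and √5041 = 71.
So n = (1 + 71) / 4 = 72/4 = 18.
Check: 18·(2·18 − 1) = 630. ✓

18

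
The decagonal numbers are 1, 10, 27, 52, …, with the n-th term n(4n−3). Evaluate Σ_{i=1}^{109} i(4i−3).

1732555

Σ i(4i−3) = 4Σi² − 3Σi over i = 1..109.
Σi = 5995 and Σi² = 437635.
4·437635 − 3·5995 = 1732555.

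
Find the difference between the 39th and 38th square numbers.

n² − (n−1)² = 2n − 1, so 39² − 38² = 2·39 − 1 = 77.

77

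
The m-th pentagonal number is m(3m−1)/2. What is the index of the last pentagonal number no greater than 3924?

Solve n(3n−1)/2 ≤ 3924 for integer n.
n = 51 gives 3876 ≤ 3924, while n = 52 gives 4030 > 3924; so the answer is index 51.

51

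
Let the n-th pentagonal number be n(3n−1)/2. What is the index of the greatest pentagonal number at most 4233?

53

Solve n(3n−1)/2 ≤ 4233 for integer n.
n = 53 gives 4187 ≤ 4233, while n = 54 gives 4347 > 4233; so the answer is index 53.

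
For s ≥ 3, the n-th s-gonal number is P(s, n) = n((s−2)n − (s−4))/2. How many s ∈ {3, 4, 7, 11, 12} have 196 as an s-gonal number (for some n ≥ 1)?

2

s = 3: P(3, 19) = 190 and P(3, 20) = 210; 196 is not s-gonal.
s = 4: P(4, 14) = 196. ✓
s = 7: P(7, 9) = 189 and P(7, 10) = 235; 196 is not s-gonal.
s = 11: P(11, 7) = 196. ✓
s = 12: P(12, 6) = 156 and P(12, 7) = 217; 196 is not s-gonal.
Hits: s ∈ {4, 11} → 2.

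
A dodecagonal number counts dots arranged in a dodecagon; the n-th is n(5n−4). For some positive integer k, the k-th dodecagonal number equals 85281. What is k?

131

Set n(5n−4) = 85281, giving 5n² − 4n − 85281 = 0.
The discriminant is 16 + 20·85281 = 1705636, and √1705636 = 1306.
So n = (4 + 1306) / 10 = 1310/10 = 131.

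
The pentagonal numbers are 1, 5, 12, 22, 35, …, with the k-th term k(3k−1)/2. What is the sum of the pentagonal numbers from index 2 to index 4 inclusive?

39

Σ i(3i−1)/2 = (3Σi² − Σi) / 2 over i = 2..4.
Σi = 10 − 1 = 9 and Σi² = 30 − 1 = 29.
(3·29 − 1·9) / 2 = 78/2 = 39.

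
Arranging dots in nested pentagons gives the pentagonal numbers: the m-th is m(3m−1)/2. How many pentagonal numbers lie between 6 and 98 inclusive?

The n-th pentagonal number is n(3n−1)/2.
Smallest index with value ≥ 6: n = 3 (giving 12).
Largest index with value ≤ 98: n = 8 (giving 92).
Indices 3 through 8: 6 terms.

6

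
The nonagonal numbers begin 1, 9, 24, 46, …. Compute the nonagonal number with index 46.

46·(7·46 − 5)/2 = 46·317/2 = 7291.

7291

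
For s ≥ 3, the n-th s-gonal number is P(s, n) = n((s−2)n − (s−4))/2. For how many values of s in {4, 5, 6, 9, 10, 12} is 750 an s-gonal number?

s = 4: P(4, 27) = 729 and P(4, 28) = 784; 750 is not s-gonal.
s = 5: P(5, 22) = 715 and P(5, 23) = 782; 750 is not s-gonal.
s = 6: P(6, 19) = 703 and P(6, 20) = 780; 750 is not s-gonal.
s = 9: P(9, 15) = 750. ✓
s = 10: P(10, 14) = 742 and P(10, 15) = 855; 750 is not s-gonal.
s = 12: P(12, 12) = 672 and P(12, 13) = 793; 750 is not s-gonal.
Hits: s ∈ {9} → 1.

1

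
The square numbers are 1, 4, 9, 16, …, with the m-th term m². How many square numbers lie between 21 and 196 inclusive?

10

The n-th square number is n².
Smallest index with value ≥ 21: n = 5 (giving 25).
Largest index with value ≤ 196: n = 14 (giving 196).
Indices 5 through 14: 10 terms.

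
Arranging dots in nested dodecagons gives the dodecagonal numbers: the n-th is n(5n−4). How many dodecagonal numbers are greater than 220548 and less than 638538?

147

The n-th dodecagonal number is n(5n−4).
Smallest index with value > 220548: n = 211 (giving 221761).
Largest index with value < 638538: n = 357 (giving 635817).
Indices 211 through 357: 147 terms.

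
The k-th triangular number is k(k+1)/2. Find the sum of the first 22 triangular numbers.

Σ i(i+1)/2 = (Σi² + Σi) / 2 over i = 1..22.
Σi = 253 and Σi² = 3795.
(1·3795 + 1·253) / 2 = 4048/2 = 2024.

2024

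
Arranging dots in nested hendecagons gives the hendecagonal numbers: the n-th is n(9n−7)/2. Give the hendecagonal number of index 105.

The 105th hendecagonal number is n(9n−7)/2 with n = 105.
105·(9·105 − 7)/2 = 105·938/2 = 105·469 = 49245.

49245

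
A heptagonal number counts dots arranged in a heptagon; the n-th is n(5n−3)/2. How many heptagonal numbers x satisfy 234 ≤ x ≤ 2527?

23

The n-th heptagonal number is n(5n−3)/2.
Smallest index with value ≥ 234: n = 10 (giving 235).
Largest index with value ≤ 2527: n = 32 (giving 2512).
Indices 10 through 32: 23 terms.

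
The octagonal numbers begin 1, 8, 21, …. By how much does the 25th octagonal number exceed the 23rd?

284

25·(3·25 − 2) = 1825 and 23·(3·23 − 2) = 1541.
Difference: 1825 − 1541 = 284.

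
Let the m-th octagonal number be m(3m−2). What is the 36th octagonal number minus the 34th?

416

36·(3·36 − 2) = 3816 and 34·(3·34 − 2) = 3400.
Difference: 3816 − 3400 = 416.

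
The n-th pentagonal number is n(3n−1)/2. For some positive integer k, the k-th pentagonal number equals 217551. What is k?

Set n(3n−1)/2 = 217551, giving 3n² − n − 435102 = 0.
The discriminant is 1 + 24·217551 = 5221225, and √5221225 = 2285.
So n = (1 + 2285) / 6 = 2286/6 = 381.
Check: 381·(3·381 − 1)/2 = 217551. ✓

381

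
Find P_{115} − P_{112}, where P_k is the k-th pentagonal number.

115·(3·115 − 1)/2 = 19780 and 112·(3·112 − 1)/2 = 18760.
Difference: 19780 − 18760 = 1020.

1020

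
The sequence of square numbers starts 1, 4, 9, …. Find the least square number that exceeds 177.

Solve n² > 177 for integer n.
The largest n with value ≤ 177 is 13 (since 169 ≤ 177 < 196), so the first above is n = 14, value 196.

196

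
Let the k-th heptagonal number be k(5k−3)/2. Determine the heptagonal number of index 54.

54·(5·54 − 3)/2 = 54·267/2 = 7209.

7209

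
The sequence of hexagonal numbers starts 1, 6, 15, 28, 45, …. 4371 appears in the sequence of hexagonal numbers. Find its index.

Set n(2n−1) = 4371, giving 2n² − n − 4371 = 0.
The discriminant is 1 + 8·4371 = 34969, and √34969 = 187.
So n = (1 + 187) / 4 = 188/4 = 47.

47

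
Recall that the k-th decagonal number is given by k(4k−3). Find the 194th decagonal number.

149962

The 194th decagonal number is n(4n−3) with n = 194.
194·(4·194 − 3) = 194·773 = 149962.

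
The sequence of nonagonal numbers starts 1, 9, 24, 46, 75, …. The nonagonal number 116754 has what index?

183

Set n(7n−5)/2 = 116754, giving 7n² − 5n − 233508 = 0.
So n = (5 + 2557) / 14 = 2562/14 = 183.
Check: 183·(7·183 − 5)/2 = 116754. ✓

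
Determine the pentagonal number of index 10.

The 10th pentagonal number is n(3n−1)/2 with n = 10.
10·(3·10 − 1)/2 = 10·29/2 = 145.

145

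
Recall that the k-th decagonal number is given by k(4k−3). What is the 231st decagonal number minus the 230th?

Consecutive decagonal numbers differ by 8n − 7: here 8·231 − 7 = 1841.

1841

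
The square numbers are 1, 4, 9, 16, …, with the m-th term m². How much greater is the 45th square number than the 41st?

344

45² = 2025 and 41² = 1681.
Difference: 2025 − 1681 = 344.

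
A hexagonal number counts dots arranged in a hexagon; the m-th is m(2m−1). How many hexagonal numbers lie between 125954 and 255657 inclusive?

The n-th hexagonal number is n(2n−1).
Smallest index with value ≥ 125954: n = 252 (giving 126756).
Largest index with value ≤ 255657: n = 357 (giving 254541).
Indices 252 through 357: 106 terms.

106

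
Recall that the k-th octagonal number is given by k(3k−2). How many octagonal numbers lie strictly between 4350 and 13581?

The n-th octagonal number is n(3n−2).
Smallest index with value > 4350: n = 39 (giving 4485).
Largest index with value < 13581: n = 67 (giving 13333).
Indices 39 through 67: 29 terms.

29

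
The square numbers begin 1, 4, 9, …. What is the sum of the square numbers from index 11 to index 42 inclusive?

Σ_{i=11}^{42} i² = 25585 − 385 = 25200.

25200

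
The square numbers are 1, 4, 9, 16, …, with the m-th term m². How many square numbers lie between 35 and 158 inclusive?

7

The n-th square number is n².
Smallest index with value ≥ 35: n = 6 (giving 36).
Largest index with value ≤ 158: n = 12 (giving 144).
Indices 6 through 12: 7 terms.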